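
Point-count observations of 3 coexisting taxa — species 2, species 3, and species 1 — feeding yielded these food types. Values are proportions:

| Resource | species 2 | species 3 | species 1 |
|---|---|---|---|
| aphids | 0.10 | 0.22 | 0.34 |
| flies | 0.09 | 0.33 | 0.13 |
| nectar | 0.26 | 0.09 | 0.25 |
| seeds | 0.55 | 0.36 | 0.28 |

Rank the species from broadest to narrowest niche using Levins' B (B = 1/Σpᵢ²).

Σp_2ᵢ² = 0.10² + 0.09² + 0.26² + 0.55² = 0.0100 + 0.0081 + 0.0676 + 0.3025 = 0.3882
B_2 = 1 / 0.3882 = 2.5760
Σp_3ᵢ² = 0.22² + 0.33² + 0.09² + 0.36² = 0.0484 + 0.1089 + 0.0081 + 0.1296 = 0.2950
B_3 = 1 / 0.2950 = 3.3898
Σp_1ᵢ² = 0.34² + 0.13² + 0.25² + 0.28² = 0.1156 + 0.0169 + 0.0625 + 0.0784 = 0.2734
B_1 = 1 / 0.2734 = 3.6576
Ranking by B (broadest → narrowest): species 1 (3.66) > species 3 (3.39) > species 2 (2.58)

species 1 > species 3 > species 2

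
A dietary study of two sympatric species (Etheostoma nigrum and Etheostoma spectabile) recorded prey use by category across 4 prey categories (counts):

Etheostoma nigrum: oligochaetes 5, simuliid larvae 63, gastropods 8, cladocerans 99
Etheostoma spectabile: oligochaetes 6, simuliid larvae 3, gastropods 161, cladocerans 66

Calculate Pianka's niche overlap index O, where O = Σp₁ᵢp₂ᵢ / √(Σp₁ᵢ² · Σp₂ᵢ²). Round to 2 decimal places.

Proportions for Etheostoma nigrum (n=175): 5/175=0.0286, 63/175=0.3600, 8/175=0.0457, 99/175=0.5657
Proportions for Etheostoma spectabile (n=236): 6/236=0.0254, 3/236=0.0127, 161/236=0.6822, 66/236=0.2797
Σ p₁ᵢp₂ᵢ = 0.000726 + 0.004572 + 0.031177 + 0.158226 = 0.194701
Σp_1ᵢ² = 0.0286² + 0.3600² + 0.0457² + 0.5657² = 0.000818 + 0.129600 + 0.002088 + 0.320016 = 0.452522
Σp_2ᵢ² = 0.0254² + 0.0127² + 0.6822² + 0.2797² = 0.000645 + 0.000161 + 0.465397 + 0.078232 = 0.544435
O = 0.194701 / √(0.452522 × 0.544435) = 0.194701 / 0.4963555 = 0.3923

0.39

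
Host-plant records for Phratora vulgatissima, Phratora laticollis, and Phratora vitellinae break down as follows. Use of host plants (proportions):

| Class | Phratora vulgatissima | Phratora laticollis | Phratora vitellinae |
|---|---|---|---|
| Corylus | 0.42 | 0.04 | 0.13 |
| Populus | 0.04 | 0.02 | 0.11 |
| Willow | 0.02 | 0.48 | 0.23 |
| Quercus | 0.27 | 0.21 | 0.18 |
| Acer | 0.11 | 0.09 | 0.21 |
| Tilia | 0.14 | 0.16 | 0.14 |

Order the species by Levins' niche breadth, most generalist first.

Phratora vitellinae > Phratora vulgatissima > Phratora laticollis

Σp_vulgᵢ² = 0.42² + 0.04² + 0.02² + 0.27² + 0.11² + 0.14² = 0.1764 + 0.0016 + 0.0004 + 0.0729 + 0.0121 + 0.0196 = 0.2830
B_vulg = 1 / 0.2830 = 3.5336
Σp_latiᵢ² = 0.04² + 0.02² + 0.48² + 0.21² + 0.09² + 0.16² = 0.0016 + 0.0004 + 0.2304 + 0.0441 + 0.0081 + 0.0256 = 0.3102
B_lati = 1 / 0.3102 = 3.2237
Σp_viteᵢ² = 0.13² + 0.11² + 0.23² + 0.18² + 0.21² + 0.14² = 0.0169 + 0.0121 + 0.0529 + 0.0324 + 0.0441 + 0.0196 = 0.1780
B_vite = 1 / 0.1780 = 5.6180
Ranking by B (broadest → narrowest): Phratora vitellinae (5.62) > Phratora vulgatissima (3.53) > Phratora laticollis (3.22)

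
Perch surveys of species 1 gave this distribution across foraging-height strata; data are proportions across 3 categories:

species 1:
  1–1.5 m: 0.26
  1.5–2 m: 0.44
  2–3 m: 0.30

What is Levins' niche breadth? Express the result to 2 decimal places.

Σpᵢ² = 0.26² + 0.44² + 0.30² = 0.0676 + 0.1936 + 0.0900 = 0.3512
B = 1 / 0.3512 = 2.8474

2.85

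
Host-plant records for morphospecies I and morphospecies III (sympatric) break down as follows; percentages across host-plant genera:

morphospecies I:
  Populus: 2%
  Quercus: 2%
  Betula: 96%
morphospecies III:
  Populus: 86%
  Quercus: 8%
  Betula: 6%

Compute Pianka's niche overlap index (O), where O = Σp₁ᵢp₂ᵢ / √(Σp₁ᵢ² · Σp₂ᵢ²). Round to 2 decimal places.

Convert percentages to proportions (divide by 100).
Σ p₁ᵢp₂ᵢ = 0.0172 + 0.0016 + 0.0576 = 0.0764
Σp_1ᵢ² = 0.02² + 0.02² + 0.96² = 0.0004 + 0.0004 + 0.9216 = 0.9224
Σp_2ᵢ² = 0.86² + 0.08² + 0.06² = 0.7396 + 0.0064 + 0.0036 = 0.7496
O = 0.0764 / √(0.9224 × 0.7496) = 0.0764 / 0.83152 = 0.0919

0.09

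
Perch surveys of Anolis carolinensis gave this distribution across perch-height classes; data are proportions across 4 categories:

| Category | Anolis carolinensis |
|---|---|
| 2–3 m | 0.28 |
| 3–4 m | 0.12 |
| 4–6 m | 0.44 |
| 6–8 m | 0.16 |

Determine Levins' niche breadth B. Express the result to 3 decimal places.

Σpᵢ² = 0.28² + 0.12² + 0.44² + 0.16² = 0.0784 + 0.0144 + 0.1936 + 0.0256 = 0.3120
B = 1 / 0.3120 = 3.20513

3.205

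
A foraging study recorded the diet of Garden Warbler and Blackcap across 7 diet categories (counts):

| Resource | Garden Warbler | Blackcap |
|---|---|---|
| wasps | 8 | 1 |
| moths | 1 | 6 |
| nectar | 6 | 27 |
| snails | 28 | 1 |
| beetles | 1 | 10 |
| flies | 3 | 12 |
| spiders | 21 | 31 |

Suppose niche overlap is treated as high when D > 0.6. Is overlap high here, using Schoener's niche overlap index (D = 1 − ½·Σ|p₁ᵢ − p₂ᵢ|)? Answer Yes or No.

No

Proportions for Garden Warbler (n=68): 8/68=0.1176, 1/68=0.0147, 6/68=0.0882, 28/68=0.4118, 1/68=0.0147, 3/68=0.0441, 21/68=0.3088
Proportions for Blackcap (n=88): 1/88=0.0114, 6/88=0.0682, 27/88=0.3068, 1/88=0.0114, 10/88=0.1136, 12/88=0.1364, 31/88=0.3523
Σ|p₁ᵢ − p₂ᵢ| = 0.1062 + 0.0535 + 0.2186 + 0.4004 + 0.0989 + 0.0923 + 0.0435 = 1.0134
D = 1 − ½ × 1.0134 = 1 − 0.50670 = 0.49330
D = 0.49330 < 0.6 → No.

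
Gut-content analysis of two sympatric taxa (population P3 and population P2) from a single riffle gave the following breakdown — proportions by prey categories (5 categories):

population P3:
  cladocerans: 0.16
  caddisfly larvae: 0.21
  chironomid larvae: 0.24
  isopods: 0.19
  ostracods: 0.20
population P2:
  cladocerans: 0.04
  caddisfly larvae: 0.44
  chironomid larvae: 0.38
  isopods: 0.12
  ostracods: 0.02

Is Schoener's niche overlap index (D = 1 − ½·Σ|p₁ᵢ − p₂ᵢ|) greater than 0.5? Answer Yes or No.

Σ|p₁ᵢ − p₂ᵢ| = 0.12 + 0.23 + 0.14 + 0.07 + 0.18 = 0.74
D = 1 − ½ × 0.74 = 1 − 0.370 = 0.6300
D = 0.6300 > 0.5 → Yes.

Yes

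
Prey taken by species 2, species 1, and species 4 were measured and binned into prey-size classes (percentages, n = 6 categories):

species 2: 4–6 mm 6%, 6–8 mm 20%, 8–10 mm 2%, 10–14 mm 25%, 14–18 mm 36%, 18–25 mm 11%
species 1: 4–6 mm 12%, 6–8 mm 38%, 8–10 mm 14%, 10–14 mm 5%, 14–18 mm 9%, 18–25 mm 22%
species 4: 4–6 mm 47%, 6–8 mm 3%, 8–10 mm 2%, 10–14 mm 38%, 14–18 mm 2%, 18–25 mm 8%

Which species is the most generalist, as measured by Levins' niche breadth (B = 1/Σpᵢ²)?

species 1

Convert percentages to proportions (divide by 100).
Σp_2ᵢ² = 0.06² + 0.20² + 0.02² + 0.25² + 0.36² + 0.11² = 0.0036 + 0.0400 + 0.0004 + 0.0625 + 0.1296 + 0.0121 = 0.2482
B_2 = 1 / 0.2482 = 4.0290
Σp_1ᵢ² = 0.12² + 0.38² + 0.14² + 0.05² + 0.09² + 0.22² = 0.0144 + 0.1444 + 0.0196 + 0.0025 + 0.0081 + 0.0484 = 0.2374
B_1 = 1 / 0.2374 = 4.2123
Σp_4ᵢ² = 0.47² + 0.03² + 0.02² + 0.38² + 0.02² + 0.08² = 0.2209 + 0.0009 + 0.0004 + 0.1444 + 0.0004 + 0.0064 = 0.3734
B_4 = 1 / 0.3734 = 2.6781
Highest B → broadest niche (most generalist): species 1 (B = 4.21).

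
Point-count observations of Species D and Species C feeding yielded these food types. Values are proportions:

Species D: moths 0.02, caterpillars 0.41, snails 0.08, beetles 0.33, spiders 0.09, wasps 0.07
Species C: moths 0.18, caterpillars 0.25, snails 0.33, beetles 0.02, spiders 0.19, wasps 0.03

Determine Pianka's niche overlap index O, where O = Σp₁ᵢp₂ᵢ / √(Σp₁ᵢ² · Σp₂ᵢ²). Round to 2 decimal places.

0.59

Σ p₁ᵢp₂ᵢ = 0.0036 + 0.1025 + 0.0264 + 0.0066 + 0.0171 + 0.0021 = 0.1583
Σp_1ᵢ² = 0.02² + 0.41² + 0.08² + 0.33² + 0.09² + 0.07² = 0.0004 + 0.1681 + 0.0064 + 0.1089 + 0.0081 + 0.0049 = 0.2968
Σp_2ᵢ² = 0.18² + 0.25² + 0.33² + 0.02² + 0.19² + 0.03² = 0.0324 + 0.0625 + 0.1089 + 0.0004 + 0.0361 + 0.0009 = 0.2412
O = 0.1583 / √(0.2968 × 0.2412) = 0.1583 / 0.26756 = 0.5916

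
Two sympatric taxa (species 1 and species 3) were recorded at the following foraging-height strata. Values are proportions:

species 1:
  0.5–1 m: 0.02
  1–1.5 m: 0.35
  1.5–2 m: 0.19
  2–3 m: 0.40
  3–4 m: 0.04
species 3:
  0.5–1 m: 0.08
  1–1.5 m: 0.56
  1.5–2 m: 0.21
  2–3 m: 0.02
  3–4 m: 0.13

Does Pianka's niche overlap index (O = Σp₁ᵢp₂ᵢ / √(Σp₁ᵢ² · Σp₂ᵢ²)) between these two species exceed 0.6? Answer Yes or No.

Σ p₁ᵢp₂ᵢ = 0.0016 + 0.1960 + 0.0399 + 0.0080 + 0.0052 = 0.2507
Σp_1ᵢ² = 0.02² + 0.35² + 0.19² + 0.40² + 0.04² = 0.0004 + 0.1225 + 0.0361 + 0.1600 + 0.0016 = 0.3206
Σp_2ᵢ² = 0.08² + 0.56² + 0.21² + 0.02² + 0.13² = 0.0064 + 0.3136 + 0.0441 + 0.0004 + 0.0169 = 0.3814
O = 0.2507 / √(0.3206 × 0.3814) = 0.2507 / 0.34968 = 0.7169
O = 0.7169 > 0.6 → Yes.

Yes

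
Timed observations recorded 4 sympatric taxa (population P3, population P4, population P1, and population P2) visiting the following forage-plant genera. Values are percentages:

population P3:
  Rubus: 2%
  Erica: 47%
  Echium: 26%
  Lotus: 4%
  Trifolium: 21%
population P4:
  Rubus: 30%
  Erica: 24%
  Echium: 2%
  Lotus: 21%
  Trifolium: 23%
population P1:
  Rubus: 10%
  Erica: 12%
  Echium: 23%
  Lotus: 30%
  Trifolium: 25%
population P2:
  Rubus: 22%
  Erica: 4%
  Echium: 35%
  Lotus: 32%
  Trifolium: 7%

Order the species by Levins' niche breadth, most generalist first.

Convert percentages to proportions (divide by 100).
Σp_P3ᵢ² = 0.02² + 0.47² + 0.26² + 0.04² + 0.21² = 0.0004 + 0.2209 + 0.0676 + 0.0016 + 0.0441 = 0.3346
B_P3 = 1 / 0.3346 = 2.9886
Σp_P4ᵢ² = 0.30² + 0.24² + 0.02² + 0.21² + 0.23² = 0.0900 + 0.0576 + 0.0004 + 0.0441 + 0.0529 = 0.2450
B_P4 = 1 / 0.2450 = 4.0816
Σp_P1ᵢ² = 0.10² + 0.12² + 0.23² + 0.30² + 0.25² = 0.0100 + 0.0144 + 0.0529 + 0.0900 + 0.0625 = 0.2298
B_P1 = 1 / 0.2298 = 4.3516
Σp_P2ᵢ² = 0.22² + 0.04² + 0.35² + 0.32² + 0.07² = 0.0484 + 0.0016 + 0.1225 + 0.1024 + 0.0049 = 0.2798
B_P2 = 1 / 0.2798 = 3.5740
Ranking by B (broadest → narrowest): population P1 (4.35) > population P4 (4.08) > population P2 (3.57) > population P3 (2.99)

population P1 > population P4 > population P2 > population P3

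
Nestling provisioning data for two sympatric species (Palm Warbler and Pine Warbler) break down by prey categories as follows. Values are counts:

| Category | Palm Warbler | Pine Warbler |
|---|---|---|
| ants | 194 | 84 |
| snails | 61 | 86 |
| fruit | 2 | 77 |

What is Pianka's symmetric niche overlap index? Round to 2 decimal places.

0.75

Proportions for Palm Warbler (n=257): 194/257=0.7549, 61/257=0.2374, 2/257=0.0078
Proportions for Pine Warbler (n=247): 84/247=0.3401, 86/247=0.3482, 77/247=0.3117
Σ p₁ᵢp₂ᵢ = 0.256741 + 0.082663 + 0.002431 = 0.341835
Σp_1ᵢ² = 0.7549² + 0.2374² + 0.0078² = 0.569874 + 0.056359 + 0.000061 = 0.626294
Σp_2ᵢ² = 0.3401² + 0.3482² + 0.3117² = 0.115668 + 0.121243 + 0.097157 = 0.334068
O = 0.341835 / √(0.626294 × 0.334068) = 0.341835 / 0.4574110 = 0.7473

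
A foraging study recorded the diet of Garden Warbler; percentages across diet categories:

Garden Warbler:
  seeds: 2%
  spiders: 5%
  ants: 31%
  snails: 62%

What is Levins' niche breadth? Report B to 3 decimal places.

2.069

Convert percentages to proportions (divide by 100).
Σpᵢ² = 0.02² + 0.05² + 0.31² + 0.62² = 0.0004 + 0.0025 + 0.0961 + 0.3844 = 0.4834
B = 1 / 0.4834 = 2.06868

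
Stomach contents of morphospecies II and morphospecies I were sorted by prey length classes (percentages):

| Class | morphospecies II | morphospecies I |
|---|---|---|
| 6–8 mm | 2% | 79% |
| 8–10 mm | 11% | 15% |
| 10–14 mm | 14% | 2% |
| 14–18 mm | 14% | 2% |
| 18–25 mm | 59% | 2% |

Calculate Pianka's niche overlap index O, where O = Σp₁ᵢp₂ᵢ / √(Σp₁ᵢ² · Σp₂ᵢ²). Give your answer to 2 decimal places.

0.10

Convert percentages to proportions (divide by 100).
Σ p₁ᵢp₂ᵢ = 0.0158 + 0.0165 + 0.0028 + 0.0028 + 0.0118 = 0.0497
Σp_1ᵢ² = 0.02² + 0.11² + 0.14² + 0.14² + 0.59² = 0.0004 + 0.0121 + 0.0196 + 0.0196 + 0.3481 = 0.3998
Σp_2ᵢ² = 0.79² + 0.15² + 0.02² + 0.02² + 0.02² = 0.6241 + 0.0225 + 0.0004 + 0.0004 + 0.0004 = 0.6478
O = 0.0497 / √(0.3998 × 0.6478) = 0.0497 / 0.50891 = 0.0977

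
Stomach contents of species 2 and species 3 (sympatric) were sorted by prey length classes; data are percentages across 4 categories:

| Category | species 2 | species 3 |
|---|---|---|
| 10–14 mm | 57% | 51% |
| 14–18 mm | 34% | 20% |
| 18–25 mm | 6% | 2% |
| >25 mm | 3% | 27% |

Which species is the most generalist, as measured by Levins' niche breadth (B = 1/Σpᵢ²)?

Convert percentages to proportions (divide by 100).
Σp_2ᵢ² = 0.57² + 0.34² + 0.06² + 0.03² = 0.3249 + 0.1156 + 0.0036 + 0.0009 = 0.4450
B_2 = 1 / 0.4450 = 2.2472
Σp_3ᵢ² = 0.51² + 0.20² + 0.02² + 0.27² = 0.2601 + 0.0400 + 0.0004 + 0.0729 = 0.3734
B_3 = 1 / 0.3734 = 2.6781
Highest B → broadest niche (most generalist): species 3 (B = 2.68).

species 3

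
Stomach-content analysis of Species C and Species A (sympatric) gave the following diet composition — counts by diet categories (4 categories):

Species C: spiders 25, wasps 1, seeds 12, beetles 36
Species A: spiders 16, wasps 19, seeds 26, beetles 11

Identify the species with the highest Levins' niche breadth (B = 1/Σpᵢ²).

Species A

Proportions for Species C (n=74): 25/74=0.3378, 1/74=0.0135, 12/74=0.1622, 36/74=0.4865
Proportions for Species A (n=72): 16/72=0.2222, 19/72=0.2639, 26/72=0.3611, 11/72=0.1528
Σp_Cᵢ² = 0.3378² + 0.0135² + 0.1622² + 0.4865² = 0.114109 + 0.000182 + 0.026309 + 0.236682 = 0.377282
B_C = 1 / 0.377282 = 2.6505
Σp_Aᵢ² = 0.2222² + 0.2639² + 0.3611² + 0.1528² = 0.049373 + 0.069643 + 0.130393 + 0.023348 = 0.272757
B_A = 1 / 0.272757 = 3.6663
Highest B → broadest niche (most generalist): Species A (B = 3.67).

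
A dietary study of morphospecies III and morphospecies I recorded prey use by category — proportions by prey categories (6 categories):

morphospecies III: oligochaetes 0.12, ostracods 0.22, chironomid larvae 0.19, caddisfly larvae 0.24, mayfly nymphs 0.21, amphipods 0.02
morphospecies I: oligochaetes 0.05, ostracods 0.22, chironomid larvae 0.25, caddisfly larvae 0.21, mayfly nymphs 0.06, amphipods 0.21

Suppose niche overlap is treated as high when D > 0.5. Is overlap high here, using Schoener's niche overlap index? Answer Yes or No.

Σ|p₁ᵢ − p₂ᵢ| = 0.07 + 0.00 + 0.06 + 0.03 + 0.15 + 0.19 = 0.50
D = 1 − ½ × 0.50 = 1 − 0.250 = 0.7500
D = 0.7500 > 0.5 → Yes.

Yes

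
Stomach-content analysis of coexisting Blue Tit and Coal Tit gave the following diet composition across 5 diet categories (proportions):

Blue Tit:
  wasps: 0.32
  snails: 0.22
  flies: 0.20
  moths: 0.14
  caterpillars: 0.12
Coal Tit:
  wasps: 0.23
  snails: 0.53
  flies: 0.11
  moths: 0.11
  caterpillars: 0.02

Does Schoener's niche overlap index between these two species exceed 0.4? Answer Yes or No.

Σ|p₁ᵢ − p₂ᵢ| = 0.09 + 0.31 + 0.09 + 0.03 + 0.10 = 0.62
D = 1 − ½ × 0.62 = 1 − 0.310 = 0.6900
D = 0.6900 > 0.4 → Yes.

Yes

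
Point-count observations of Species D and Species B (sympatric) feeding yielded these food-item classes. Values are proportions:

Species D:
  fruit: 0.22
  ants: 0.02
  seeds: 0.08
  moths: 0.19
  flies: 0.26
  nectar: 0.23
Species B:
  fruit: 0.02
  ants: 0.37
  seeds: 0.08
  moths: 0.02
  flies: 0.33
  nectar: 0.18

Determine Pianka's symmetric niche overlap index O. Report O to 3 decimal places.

0.607

Σ p₁ᵢp₂ᵢ = 0.0044 + 0.0074 + 0.0064 + 0.0038 + 0.0858 + 0.0414 = 0.1492
Σp_1ᵢ² = 0.22² + 0.02² + 0.08² + 0.19² + 0.26² + 0.23² = 0.0484 + 0.0004 + 0.0064 + 0.0361 + 0.0676 + 0.0529 = 0.2118
Σp_2ᵢ² = 0.02² + 0.37² + 0.08² + 0.02² + 0.33² + 0.18² = 0.0004 + 0.1369 + 0.0064 + 0.0004 + 0.1089 + 0.0324 = 0.2854
O = 0.1492 / √(0.2118 × 0.2854) = 0.1492 / 0.245861 = 0.60685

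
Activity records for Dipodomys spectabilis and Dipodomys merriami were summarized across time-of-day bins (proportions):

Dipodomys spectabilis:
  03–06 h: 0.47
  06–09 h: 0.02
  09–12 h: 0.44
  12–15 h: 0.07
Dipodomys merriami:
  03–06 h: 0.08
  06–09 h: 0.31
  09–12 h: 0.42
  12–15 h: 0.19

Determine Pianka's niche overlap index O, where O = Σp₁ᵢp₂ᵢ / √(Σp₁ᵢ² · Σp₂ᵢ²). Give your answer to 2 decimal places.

Σ p₁ᵢp₂ᵢ = 0.0376 + 0.0062 + 0.1848 + 0.0133 = 0.2419
Σp_1ᵢ² = 0.47² + 0.02² + 0.44² + 0.07² = 0.2209 + 0.0004 + 0.1936 + 0.0049 = 0.4198
Σp_2ᵢ² = 0.08² + 0.31² + 0.42² + 0.19² = 0.0064 + 0.0961 + 0.1764 + 0.0361 = 0.3150
O = 0.2419 / √(0.4198 × 0.3150) = 0.2419 / 0.36364 = 0.6652

0.67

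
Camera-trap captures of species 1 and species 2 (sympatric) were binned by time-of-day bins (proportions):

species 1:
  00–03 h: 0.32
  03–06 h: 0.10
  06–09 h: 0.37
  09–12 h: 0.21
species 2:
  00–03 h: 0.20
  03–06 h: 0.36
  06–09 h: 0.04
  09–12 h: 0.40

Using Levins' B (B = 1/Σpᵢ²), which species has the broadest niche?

species 1

Σp_1ᵢ² = 0.32² + 0.10² + 0.37² + 0.21² = 0.1024 + 0.0100 + 0.1369 + 0.0441 = 0.2934
B_1 = 1 / 0.2934 = 3.4083
Σp_2ᵢ² = 0.20² + 0.36² + 0.04² + 0.40² = 0.0400 + 0.1296 + 0.0016 + 0.1600 = 0.3312
B_2 = 1 / 0.3312 = 3.0193
Highest B → broadest niche (most generalist): species 1 (B = 3.41).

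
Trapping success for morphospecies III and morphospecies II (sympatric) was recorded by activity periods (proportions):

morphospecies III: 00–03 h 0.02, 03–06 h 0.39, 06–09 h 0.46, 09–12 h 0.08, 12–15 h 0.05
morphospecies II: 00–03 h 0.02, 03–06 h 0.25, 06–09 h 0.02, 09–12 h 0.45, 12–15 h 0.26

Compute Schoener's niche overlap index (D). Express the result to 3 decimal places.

Σ|p₁ᵢ − p₂ᵢ| = 0.00 + 0.14 + 0.44 + 0.37 + 0.21 = 1.16
D = 1 − ½ × 1.16 = 1 − 0.580 = 0.42000

0.420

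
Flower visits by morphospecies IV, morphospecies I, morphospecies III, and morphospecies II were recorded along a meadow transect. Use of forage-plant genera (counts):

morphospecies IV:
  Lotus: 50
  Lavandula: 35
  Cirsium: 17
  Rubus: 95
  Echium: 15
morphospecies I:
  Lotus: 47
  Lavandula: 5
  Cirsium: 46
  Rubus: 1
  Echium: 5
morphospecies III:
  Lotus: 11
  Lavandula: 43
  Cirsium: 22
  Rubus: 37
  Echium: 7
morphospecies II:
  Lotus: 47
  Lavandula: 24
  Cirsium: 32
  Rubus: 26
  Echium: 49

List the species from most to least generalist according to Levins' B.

Proportions for morphospecies IV (n=212): 50/212=0.2358, 35/212=0.1651, 17/212=0.0802, 95/212=0.4481, 15/212=0.0708
Proportions for morphospecies I (n=104): 47/104=0.4519, 5/104=0.0481, 46/104=0.4423, 1/104=0.0096, 5/104=0.0481
Proportions for morphospecies III (n=120): 11/120=0.0917, 43/120=0.3583, 22/120=0.1833, 37/120=0.3083, 7/120=0.0583
Proportions for morphospecies II (n=178): 47/178=0.2640, 24/178=0.1348, 32/178=0.1798, 26/178=0.1461, 49/178=0.2753
Σp_IVᵢ² = 0.2358² + 0.1651² + 0.0802² + 0.4481² + 0.0708² = 0.055602 + 0.027258 + 0.006432 + 0.200794 + 0.005013 = 0.295099
B_IV = 1 / 0.295099 = 3.3887
Σp_Iᵢ² = 0.4519² + 0.0481² + 0.4423² + 0.0096² + 0.0481² = 0.204214 + 0.002314 + 0.195629 + 0.000092 + 0.002314 = 0.404563
B_I = 1 / 0.404563 = 2.4718
Σp_IIIᵢ² = 0.0917² + 0.3583² + 0.1833² + 0.3083² + 0.0583² = 0.008409 + 0.128379 + 0.033599 + 0.095049 + 0.003399 = 0.268835
B_III = 1 / 0.268835 = 3.7198
Σp_IIᵢ² = 0.2640² + 0.1348² + 0.1798² + 0.1461² + 0.2753² = 0.069696 + 0.018171 + 0.032328 + 0.021345 + 0.075790 = 0.217330
B_II = 1 / 0.217330 = 4.6013
Ranking by B (broadest → narrowest): morphospecies II (4.60) > morphospecies III (3.72) > morphospecies IV (3.39) > morphospecies I (2.47)

morphospecies II > morphospecies III > morphospecies IV > morphospecies I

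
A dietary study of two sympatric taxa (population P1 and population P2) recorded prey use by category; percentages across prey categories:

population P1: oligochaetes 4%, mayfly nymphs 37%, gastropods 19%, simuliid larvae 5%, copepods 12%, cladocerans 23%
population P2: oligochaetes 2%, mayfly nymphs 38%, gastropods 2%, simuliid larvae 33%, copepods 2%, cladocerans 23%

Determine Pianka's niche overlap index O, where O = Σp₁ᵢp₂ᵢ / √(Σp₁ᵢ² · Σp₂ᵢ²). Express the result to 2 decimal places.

Convert percentages to proportions (divide by 100).
Σ p₁ᵢp₂ᵢ = 0.0008 + 0.1406 + 0.0038 + 0.0165 + 0.0024 + 0.0529 = 0.2170
Σp_1ᵢ² = 0.04² + 0.37² + 0.19² + 0.05² + 0.12² + 0.23² = 0.0016 + 0.1369 + 0.0361 + 0.0025 + 0.0144 + 0.0529 = 0.2444
Σp_2ᵢ² = 0.02² + 0.38² + 0.02² + 0.33² + 0.02² + 0.23² = 0.0004 + 0.1444 + 0.0004 + 0.1089 + 0.0004 + 0.0529 = 0.3074
O = 0.2170 / √(0.2444 × 0.3074) = 0.2170 / 0.27410 = 0.7917

0.79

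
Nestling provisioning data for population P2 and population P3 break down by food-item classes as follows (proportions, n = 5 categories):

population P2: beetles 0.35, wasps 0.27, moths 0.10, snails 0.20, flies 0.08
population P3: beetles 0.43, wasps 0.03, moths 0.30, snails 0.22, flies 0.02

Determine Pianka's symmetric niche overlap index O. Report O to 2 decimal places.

Σ p₁ᵢp₂ᵢ = 0.1505 + 0.0081 + 0.0300 + 0.0440 + 0.0016 = 0.2342
Σp_1ᵢ² = 0.35² + 0.27² + 0.10² + 0.20² + 0.08² = 0.1225 + 0.0729 + 0.0100 + 0.0400 + 0.0064 = 0.2518
Σp_2ᵢ² = 0.43² + 0.03² + 0.30² + 0.22² + 0.02² = 0.1849 + 0.0009 + 0.0900 + 0.0484 + 0.0004 = 0.3246
O = 0.2342 / √(0.2518 × 0.3246) = 0.2342 / 0.28589 = 0.8192

0.82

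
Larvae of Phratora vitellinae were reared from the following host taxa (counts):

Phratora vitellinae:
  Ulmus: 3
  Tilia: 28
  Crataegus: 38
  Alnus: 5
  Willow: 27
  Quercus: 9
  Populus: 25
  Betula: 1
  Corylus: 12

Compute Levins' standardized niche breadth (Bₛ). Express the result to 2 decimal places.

0.59

Proportions for Phratora vitellinae (n=148): 3/148=0.0203, 28/148=0.1892, 38/148=0.2568, 5/148=0.0338, 27/148=0.1824, 9/148=0.0608, 25/148=0.1689, 1/148=0.0068, 12/148=0.0811
Σpᵢ² = 0.0203² + 0.1892² + 0.2568² + 0.0338² + 0.1824² + 0.0608² + 0.1689² + 0.0068² + 0.0811² = 0.000412 + 0.035797 + 0.065946 + 0.001142 + 0.033270 + 0.003697 + 0.028527 + 0.000046 + 0.006577 = 0.175414
B = 1 / 0.175414 = 5.7008
Bₛ = (B − 1)/(n − 1) = (5.7008 − 1)/(9 − 1) = 4.7008/8 = 0.5876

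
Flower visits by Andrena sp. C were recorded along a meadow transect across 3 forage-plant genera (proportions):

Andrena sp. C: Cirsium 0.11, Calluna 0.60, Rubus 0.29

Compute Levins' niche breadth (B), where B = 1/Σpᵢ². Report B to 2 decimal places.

Σpᵢ² = 0.11² + 0.60² + 0.29² = 0.0121 + 0.3600 + 0.0841 = 0.4562
B = 1 / 0.4562 = 2.1920

2.19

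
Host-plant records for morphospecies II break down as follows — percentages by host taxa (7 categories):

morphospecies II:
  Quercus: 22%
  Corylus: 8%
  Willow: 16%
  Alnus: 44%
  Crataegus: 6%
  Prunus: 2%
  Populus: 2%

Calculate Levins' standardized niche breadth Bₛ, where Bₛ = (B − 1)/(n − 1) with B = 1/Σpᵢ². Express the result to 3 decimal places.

Convert percentages to proportions (divide by 100).
Σpᵢ² = 0.22² + 0.08² + 0.16² + 0.44² + 0.06² + 0.02² + 0.02² = 0.0484 + 0.0064 + 0.0256 + 0.1936 + 0.0036 + 0.0004 + 0.0004 = 0.2784
B = 1 / 0.2784 = 3.59195
Bₛ = (B − 1)/(n − 1) = (3.59195 − 1)/(7 − 1) = 2.59195/6 = 0.43199

0.432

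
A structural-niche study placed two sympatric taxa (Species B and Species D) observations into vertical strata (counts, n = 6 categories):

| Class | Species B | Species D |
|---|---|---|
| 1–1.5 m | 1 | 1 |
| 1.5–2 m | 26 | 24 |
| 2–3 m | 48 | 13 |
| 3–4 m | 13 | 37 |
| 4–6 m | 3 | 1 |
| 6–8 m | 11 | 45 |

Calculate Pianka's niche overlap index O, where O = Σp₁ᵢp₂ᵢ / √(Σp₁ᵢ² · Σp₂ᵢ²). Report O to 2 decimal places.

Proportions for Species B (n=102): 1/102=0.0098, 26/102=0.2549, 48/102=0.4706, 13/102=0.1275, 3/102=0.0294, 11/102=0.1078
Proportions for Species D (n=121): 1/121=0.0083, 24/121=0.1983, 13/121=0.1074, 37/121=0.3058, 1/121=0.0083, 45/121=0.3719
Σ p₁ᵢp₂ᵢ = 0.000081 + 0.050547 + 0.050542 + 0.038990 + 0.000244 + 0.040091 = 0.180495
Σp_1ᵢ² = 0.0098² + 0.2549² + 0.4706² + 0.1275² + 0.0294² + 0.1078² = 0.000096 + 0.064974 + 0.221464 + 0.016256 + 0.000864 + 0.011621 = 0.315275
Σp_2ᵢ² = 0.0083² + 0.1983² + 0.1074² + 0.3058² + 0.0083² + 0.3719² = 0.000069 + 0.039323 + 0.011535 + 0.093514 + 0.000069 + 0.138310 = 0.282820
O = 0.180495 / √(0.315275 × 0.282820) = 0.180495 / 0.2986069 = 0.6045

0.60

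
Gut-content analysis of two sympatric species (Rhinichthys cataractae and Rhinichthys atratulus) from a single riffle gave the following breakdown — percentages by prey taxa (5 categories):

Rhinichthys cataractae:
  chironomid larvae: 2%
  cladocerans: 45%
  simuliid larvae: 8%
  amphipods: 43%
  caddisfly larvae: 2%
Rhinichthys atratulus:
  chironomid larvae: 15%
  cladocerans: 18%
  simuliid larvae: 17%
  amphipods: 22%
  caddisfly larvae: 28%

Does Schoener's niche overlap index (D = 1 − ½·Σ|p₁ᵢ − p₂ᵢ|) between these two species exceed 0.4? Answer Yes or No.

Convert percentages to proportions (divide by 100).
Σ|p₁ᵢ − p₂ᵢ| = 0.13 + 0.27 + 0.09 + 0.21 + 0.26 = 0.96
D = 1 − ½ × 0.96 = 1 − 0.480 = 0.5200
D = 0.5200 > 0.4 → Yes.

Yes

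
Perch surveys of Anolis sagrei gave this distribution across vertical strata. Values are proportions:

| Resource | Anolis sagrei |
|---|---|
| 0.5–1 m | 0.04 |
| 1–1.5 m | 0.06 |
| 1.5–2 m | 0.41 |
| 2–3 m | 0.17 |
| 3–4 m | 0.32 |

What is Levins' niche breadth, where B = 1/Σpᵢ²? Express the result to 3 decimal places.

Σpᵢ² = 0.04² + 0.06² + 0.41² + 0.17² + 0.32² = 0.0016 + 0.0036 + 0.1681 + 0.0289 + 0.1024 = 0.3046
B = 1 / 0.3046 = 3.28299

3.283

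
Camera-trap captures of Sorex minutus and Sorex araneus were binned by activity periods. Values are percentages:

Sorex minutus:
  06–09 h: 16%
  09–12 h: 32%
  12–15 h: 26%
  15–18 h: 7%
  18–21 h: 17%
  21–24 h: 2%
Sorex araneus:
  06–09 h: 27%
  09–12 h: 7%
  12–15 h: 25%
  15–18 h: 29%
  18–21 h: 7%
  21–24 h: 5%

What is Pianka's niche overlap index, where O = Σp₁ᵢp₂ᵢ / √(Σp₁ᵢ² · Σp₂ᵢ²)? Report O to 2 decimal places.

0.71

Convert percentages to proportions (divide by 100).
Σ p₁ᵢp₂ᵢ = 0.0432 + 0.0224 + 0.0650 + 0.0203 + 0.0119 + 0.0010 = 0.1638
Σp_1ᵢ² = 0.16² + 0.32² + 0.26² + 0.07² + 0.17² + 0.02² = 0.0256 + 0.1024 + 0.0676 + 0.0049 + 0.0289 + 0.0004 = 0.2298
Σp_2ᵢ² = 0.27² + 0.07² + 0.25² + 0.29² + 0.07² + 0.05² = 0.0729 + 0.0049 + 0.0625 + 0.0841 + 0.0049 + 0.0025 = 0.2318
O = 0.1638 / √(0.2298 × 0.2318) = 0.1638 / 0.23080 = 0.7097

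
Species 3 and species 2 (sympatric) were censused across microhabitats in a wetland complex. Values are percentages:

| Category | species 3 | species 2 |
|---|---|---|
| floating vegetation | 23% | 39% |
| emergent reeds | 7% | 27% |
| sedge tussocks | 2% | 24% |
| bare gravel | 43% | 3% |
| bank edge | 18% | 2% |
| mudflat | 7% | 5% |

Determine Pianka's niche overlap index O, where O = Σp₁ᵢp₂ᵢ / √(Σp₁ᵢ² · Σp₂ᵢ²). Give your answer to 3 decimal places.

0.471

Convert percentages to proportions (divide by 100).
Σ p₁ᵢp₂ᵢ = 0.0897 + 0.0189 + 0.0048 + 0.0129 + 0.0036 + 0.0035 = 0.1334
Σp_1ᵢ² = 0.23² + 0.07² + 0.02² + 0.43² + 0.18² + 0.07² = 0.0529 + 0.0049 + 0.0004 + 0.1849 + 0.0324 + 0.0049 = 0.2804
Σp_2ᵢ² = 0.39² + 0.27² + 0.24² + 0.03² + 0.02² + 0.05² = 0.1521 + 0.0729 + 0.0576 + 0.0009 + 0.0004 + 0.0025 = 0.2864
O = 0.1334 / √(0.2804 × 0.2864) = 0.1334 / 0.283384 = 0.47074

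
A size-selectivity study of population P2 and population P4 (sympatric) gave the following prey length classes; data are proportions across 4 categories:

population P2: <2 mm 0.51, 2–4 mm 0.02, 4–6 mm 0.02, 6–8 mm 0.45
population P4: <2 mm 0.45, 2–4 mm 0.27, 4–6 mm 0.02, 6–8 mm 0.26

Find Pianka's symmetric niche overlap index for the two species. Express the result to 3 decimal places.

Σ p₁ᵢp₂ᵢ = 0.2295 + 0.0054 + 0.0004 + 0.1170 = 0.3523
Σp_1ᵢ² = 0.51² + 0.02² + 0.02² + 0.45² = 0.2601 + 0.0004 + 0.0004 + 0.2025 = 0.4634
Σp_2ᵢ² = 0.45² + 0.27² + 0.02² + 0.26² = 0.2025 + 0.0729 + 0.0004 + 0.0676 = 0.3434
O = 0.3523 / √(0.4634 × 0.3434) = 0.3523 / 0.398913 = 0.88315

0.883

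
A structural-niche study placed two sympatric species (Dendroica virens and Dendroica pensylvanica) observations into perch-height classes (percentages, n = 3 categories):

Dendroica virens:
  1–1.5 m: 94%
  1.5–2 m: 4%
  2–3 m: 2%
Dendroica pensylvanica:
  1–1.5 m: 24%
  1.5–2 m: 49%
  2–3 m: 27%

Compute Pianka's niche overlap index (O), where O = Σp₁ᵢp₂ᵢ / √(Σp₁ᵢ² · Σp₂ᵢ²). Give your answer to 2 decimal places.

0.44

Convert percentages to proportions (divide by 100).
Σ p₁ᵢp₂ᵢ = 0.2256 + 0.0196 + 0.0054 = 0.2506
Σp_1ᵢ² = 0.94² + 0.04² + 0.02² = 0.8836 + 0.0016 + 0.0004 = 0.8856
Σp_2ᵢ² = 0.24² + 0.49² + 0.27² = 0.0576 + 0.2401 + 0.0729 = 0.3706
O = 0.2506 / √(0.8856 × 0.3706) = 0.2506 / 0.57289 = 0.4374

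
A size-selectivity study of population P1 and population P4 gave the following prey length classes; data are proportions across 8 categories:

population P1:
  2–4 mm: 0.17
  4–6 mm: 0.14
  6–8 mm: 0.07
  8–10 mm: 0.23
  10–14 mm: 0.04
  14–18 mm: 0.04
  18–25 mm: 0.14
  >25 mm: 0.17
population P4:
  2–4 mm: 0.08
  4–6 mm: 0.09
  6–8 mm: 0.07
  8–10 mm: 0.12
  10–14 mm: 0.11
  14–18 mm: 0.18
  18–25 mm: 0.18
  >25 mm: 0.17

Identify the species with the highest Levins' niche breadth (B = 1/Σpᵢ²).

Σp_P1ᵢ² = 0.17² + 0.14² + 0.07² + 0.23² + 0.04² + 0.04² + 0.14² + 0.17² = 0.0289 + 0.0196 + 0.0049 + 0.0529 + 0.0016 + 0.0016 + 0.0196 + 0.0289 = 0.1580
B_P1 = 1 / 0.1580 = 6.3291
Σp_P4ᵢ² = 0.08² + 0.09² + 0.07² + 0.12² + 0.11² + 0.18² + 0.18² + 0.17² = 0.0064 + 0.0081 + 0.0049 + 0.0144 + 0.0121 + 0.0324 + 0.0324 + 0.0289 = 0.1396
B_P4 = 1 / 0.1396 = 7.1633
Highest B → broadest niche (most generalist): population P4 (B = 7.16).

population P4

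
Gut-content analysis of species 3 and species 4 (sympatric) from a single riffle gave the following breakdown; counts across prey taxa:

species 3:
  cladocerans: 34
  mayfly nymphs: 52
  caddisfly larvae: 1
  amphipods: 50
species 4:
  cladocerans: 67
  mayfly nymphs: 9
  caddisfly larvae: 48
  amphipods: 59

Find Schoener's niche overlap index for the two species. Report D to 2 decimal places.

0.63

Proportions for species 3 (n=137): 34/137=0.2482, 52/137=0.3796, 1/137=0.0073, 50/137=0.3650
Proportions for species 4 (n=183): 67/183=0.3661, 9/183=0.0492, 48/183=0.2623, 59/183=0.3224
Σ|p₁ᵢ − p₂ᵢ| = 0.1179 + 0.3304 + 0.2550 + 0.0426 = 0.7459
D = 1 − ½ × 0.7459 = 1 − 0.37295 = 0.62705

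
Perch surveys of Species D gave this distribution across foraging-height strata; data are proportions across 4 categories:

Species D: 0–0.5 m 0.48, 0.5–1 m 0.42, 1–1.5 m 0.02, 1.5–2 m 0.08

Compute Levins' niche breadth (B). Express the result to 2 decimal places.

2.42

Σpᵢ² = 0.48² + 0.42² + 0.02² + 0.08² = 0.2304 + 0.1764 + 0.0004 + 0.0064 = 0.4136
B = 1 / 0.4136 = 2.4178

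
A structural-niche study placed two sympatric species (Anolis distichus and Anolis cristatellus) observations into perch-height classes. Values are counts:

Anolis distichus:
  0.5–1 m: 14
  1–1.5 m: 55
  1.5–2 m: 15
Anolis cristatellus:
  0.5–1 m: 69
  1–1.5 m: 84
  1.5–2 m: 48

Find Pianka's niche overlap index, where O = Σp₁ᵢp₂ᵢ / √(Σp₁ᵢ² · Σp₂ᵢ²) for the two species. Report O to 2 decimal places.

0.90

Proportions for Anolis distichus (n=84): 14/84=0.1667, 55/84=0.6548, 15/84=0.1786
Proportions for Anolis cristatellus (n=201): 69/201=0.3433, 84/201=0.4179, 48/201=0.2388
Σ p₁ᵢp₂ᵢ = 0.057228 + 0.273641 + 0.042650 = 0.373519
Σp_1ᵢ² = 0.1667² + 0.6548² + 0.1786² = 0.027789 + 0.428763 + 0.031898 = 0.488450
Σp_2ᵢ² = 0.3433² + 0.4179² + 0.2388² = 0.117855 + 0.174640 + 0.057025 = 0.349520
O = 0.373519 / √(0.488450 × 0.349520) = 0.373519 / 0.4131865 = 0.9040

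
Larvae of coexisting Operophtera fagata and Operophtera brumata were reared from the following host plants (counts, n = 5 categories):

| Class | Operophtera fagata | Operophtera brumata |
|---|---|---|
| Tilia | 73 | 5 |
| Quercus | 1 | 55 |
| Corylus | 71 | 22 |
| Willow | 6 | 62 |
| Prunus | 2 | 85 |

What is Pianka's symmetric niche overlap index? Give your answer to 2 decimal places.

0.20

Proportions for Operophtera fagata (n=153): 73/153=0.4771, 1/153=0.0065, 71/153=0.4641, 6/153=0.0392, 2/153=0.0131
Proportions for Operophtera brumata (n=229): 5/229=0.0218, 55/229=0.2402, 22/229=0.0961, 62/229=0.2707, 85/229=0.3712
Σ p₁ᵢp₂ᵢ = 0.010401 + 0.001561 + 0.044600 + 0.010611 + 0.004863 = 0.072036
Σp_1ᵢ² = 0.4771² + 0.0065² + 0.4641² + 0.0392² + 0.0131² = 0.227624 + 0.000042 + 0.215389 + 0.001537 + 0.000172 = 0.444764
Σp_2ᵢ² = 0.0218² + 0.2402² + 0.0961² + 0.2707² + 0.3712² = 0.000475 + 0.057696 + 0.009235 + 0.073278 + 0.137789 = 0.278473
O = 0.072036 / √(0.444764 × 0.278473) = 0.072036 / 0.3519301 = 0.2047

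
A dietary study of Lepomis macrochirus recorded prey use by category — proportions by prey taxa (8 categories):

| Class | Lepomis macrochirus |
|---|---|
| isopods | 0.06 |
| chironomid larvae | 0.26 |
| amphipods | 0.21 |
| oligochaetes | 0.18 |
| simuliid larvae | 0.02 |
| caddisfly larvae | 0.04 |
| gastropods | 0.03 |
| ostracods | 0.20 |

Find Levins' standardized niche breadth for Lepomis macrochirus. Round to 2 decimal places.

Σpᵢ² = 0.06² + 0.26² + 0.21² + 0.18² + 0.02² + 0.04² + 0.03² + 0.20² = 0.0036 + 0.0676 + 0.0441 + 0.0324 + 0.0004 + 0.0016 + 0.0009 + 0.0400 = 0.1906
B = 1 / 0.1906 = 5.2466
Bₛ = (B − 1)/(n − 1) = (5.2466 − 1)/(8 − 1) = 4.2466/7 = 0.6067

0.61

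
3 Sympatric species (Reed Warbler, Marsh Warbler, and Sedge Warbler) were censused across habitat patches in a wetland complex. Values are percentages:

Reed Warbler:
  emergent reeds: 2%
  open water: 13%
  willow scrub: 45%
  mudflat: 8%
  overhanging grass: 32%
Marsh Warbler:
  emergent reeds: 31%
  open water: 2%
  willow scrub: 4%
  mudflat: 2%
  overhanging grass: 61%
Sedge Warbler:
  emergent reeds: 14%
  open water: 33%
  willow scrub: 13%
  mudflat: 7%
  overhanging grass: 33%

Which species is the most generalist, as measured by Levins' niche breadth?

Convert percentages to proportions (divide by 100).
Σp_Reedᵢ² = 0.02² + 0.13² + 0.45² + 0.08² + 0.32² = 0.0004 + 0.0169 + 0.2025 + 0.0064 + 0.1024 = 0.3286
B_Reed = 1 / 0.3286 = 3.0432
Σp_Marsᵢ² = 0.31² + 0.02² + 0.04² + 0.02² + 0.61² = 0.0961 + 0.0004 + 0.0016 + 0.0004 + 0.3721 = 0.4706
B_Mars = 1 / 0.4706 = 2.1249
Σp_Sedgᵢ² = 0.14² + 0.33² + 0.13² + 0.07² + 0.33² = 0.0196 + 0.1089 + 0.0169 + 0.0049 + 0.1089 = 0.2592
B_Sedg = 1 / 0.2592 = 3.8580
Highest B → broadest niche (most generalist): Sedge Warbler (B = 3.86).

Sedge Warbler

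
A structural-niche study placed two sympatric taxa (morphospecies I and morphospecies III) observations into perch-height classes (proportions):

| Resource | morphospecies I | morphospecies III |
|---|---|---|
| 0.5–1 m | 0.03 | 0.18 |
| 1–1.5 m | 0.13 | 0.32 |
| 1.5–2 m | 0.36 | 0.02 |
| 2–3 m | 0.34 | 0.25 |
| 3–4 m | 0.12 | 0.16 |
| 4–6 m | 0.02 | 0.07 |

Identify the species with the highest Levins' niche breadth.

morphospecies III

Σp_Iᵢ² = 0.03² + 0.13² + 0.36² + 0.34² + 0.12² + 0.02² = 0.0009 + 0.0169 + 0.1296 + 0.1156 + 0.0144 + 0.0004 = 0.2778
B_I = 1 / 0.2778 = 3.5997
Σp_IIIᵢ² = 0.18² + 0.32² + 0.02² + 0.25² + 0.16² + 0.07² = 0.0324 + 0.1024 + 0.0004 + 0.0625 + 0.0256 + 0.0049 = 0.2282
B_III = 1 / 0.2282 = 4.3821
Highest B → broadest niche (most generalist): morphospecies III (B = 4.38).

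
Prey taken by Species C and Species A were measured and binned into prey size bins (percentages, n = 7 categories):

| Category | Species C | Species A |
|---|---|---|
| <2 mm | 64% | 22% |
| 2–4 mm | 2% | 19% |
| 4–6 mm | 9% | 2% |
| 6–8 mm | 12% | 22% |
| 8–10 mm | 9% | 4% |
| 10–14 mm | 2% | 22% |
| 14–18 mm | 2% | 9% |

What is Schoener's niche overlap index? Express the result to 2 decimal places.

0.46

Convert percentages to proportions (divide by 100).
Σ|p₁ᵢ − p₂ᵢ| = 0.42 + 0.17 + 0.07 + 0.10 + 0.05 + 0.20 + 0.07 = 1.08
D = 1 − ½ × 1.08 = 1 − 0.540 = 0.4600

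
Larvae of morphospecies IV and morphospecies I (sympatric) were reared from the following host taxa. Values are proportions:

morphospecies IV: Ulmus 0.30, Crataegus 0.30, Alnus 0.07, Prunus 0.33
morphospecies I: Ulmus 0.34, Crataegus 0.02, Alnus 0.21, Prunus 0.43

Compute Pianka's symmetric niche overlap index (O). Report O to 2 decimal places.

Σ p₁ᵢp₂ᵢ = 0.1020 + 0.0060 + 0.0147 + 0.1419 = 0.2646
Σp_1ᵢ² = 0.30² + 0.30² + 0.07² + 0.33² = 0.0900 + 0.0900 + 0.0049 + 0.1089 = 0.2938
Σp_2ᵢ² = 0.34² + 0.02² + 0.21² + 0.43² = 0.1156 + 0.0004 + 0.0441 + 0.1849 = 0.3450
O = 0.2646 / √(0.2938 × 0.3450) = 0.2646 / 0.31837 = 0.8311

0.83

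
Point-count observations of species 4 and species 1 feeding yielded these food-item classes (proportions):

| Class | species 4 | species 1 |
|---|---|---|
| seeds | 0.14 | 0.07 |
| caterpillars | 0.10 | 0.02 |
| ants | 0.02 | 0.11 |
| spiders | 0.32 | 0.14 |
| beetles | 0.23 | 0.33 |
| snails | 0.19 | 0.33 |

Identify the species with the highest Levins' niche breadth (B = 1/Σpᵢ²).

species 4

Σp_4ᵢ² = 0.14² + 0.10² + 0.02² + 0.32² + 0.23² + 0.19² = 0.0196 + 0.0100 + 0.0004 + 0.1024 + 0.0529 + 0.0361 = 0.2214
B_4 = 1 / 0.2214 = 4.5167
Σp_1ᵢ² = 0.07² + 0.02² + 0.11² + 0.14² + 0.33² + 0.33² = 0.0049 + 0.0004 + 0.0121 + 0.0196 + 0.1089 + 0.1089 = 0.2548
B_1 = 1 / 0.2548 = 3.9246
Highest B → broadest niche (most generalist): species 4 (B = 4.52).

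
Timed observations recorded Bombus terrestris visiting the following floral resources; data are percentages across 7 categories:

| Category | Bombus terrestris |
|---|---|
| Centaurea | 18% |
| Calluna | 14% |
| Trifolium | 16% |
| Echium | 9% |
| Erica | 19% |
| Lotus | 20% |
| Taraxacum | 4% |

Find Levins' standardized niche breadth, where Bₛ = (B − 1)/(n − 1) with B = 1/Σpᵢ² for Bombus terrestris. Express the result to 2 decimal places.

0.85

Convert percentages to proportions (divide by 100).
Σpᵢ² = 0.18² + 0.14² + 0.16² + 0.09² + 0.19² + 0.20² + 0.04² = 0.0324 + 0.0196 + 0.0256 + 0.0081 + 0.0361 + 0.0400 + 0.0016 = 0.1634
B = 1 / 0.1634 = 6.1200
Bₛ = (B − 1)/(n − 1) = (6.1200 − 1)/(7 − 1) = 5.1200/6 = 0.8533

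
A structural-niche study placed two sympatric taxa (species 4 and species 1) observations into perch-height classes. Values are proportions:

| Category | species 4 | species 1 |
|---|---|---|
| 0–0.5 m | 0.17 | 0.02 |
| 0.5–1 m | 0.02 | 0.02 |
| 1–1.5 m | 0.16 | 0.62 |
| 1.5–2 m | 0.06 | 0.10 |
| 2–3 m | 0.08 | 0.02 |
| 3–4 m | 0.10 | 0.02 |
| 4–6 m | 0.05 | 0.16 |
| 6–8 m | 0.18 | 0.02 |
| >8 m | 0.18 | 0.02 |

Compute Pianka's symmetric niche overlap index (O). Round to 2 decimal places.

Σ p₁ᵢp₂ᵢ = 0.0034 + 0.0004 + 0.0992 + 0.0060 + 0.0016 + 0.0020 + 0.0080 + 0.0036 + 0.0036 = 0.1278
Σp_1ᵢ² = 0.17² + 0.02² + 0.16² + 0.06² + 0.08² + 0.10² + 0.05² + 0.18² + 0.18² = 0.0289 + 0.0004 + 0.0256 + 0.0036 + 0.0064 + 0.0100 + 0.0025 + 0.0324 + 0.0324 = 0.1422
Σp_2ᵢ² = 0.02² + 0.02² + 0.62² + 0.10² + 0.02² + 0.02² + 0.16² + 0.02² + 0.02² = 0.0004 + 0.0004 + 0.3844 + 0.0100 + 0.0004 + 0.0004 + 0.0256 + 0.0004 + 0.0004 = 0.4224
O = 0.1278 / √(0.1422 × 0.4224) = 0.1278 / 0.24508 = 0.5215

0.52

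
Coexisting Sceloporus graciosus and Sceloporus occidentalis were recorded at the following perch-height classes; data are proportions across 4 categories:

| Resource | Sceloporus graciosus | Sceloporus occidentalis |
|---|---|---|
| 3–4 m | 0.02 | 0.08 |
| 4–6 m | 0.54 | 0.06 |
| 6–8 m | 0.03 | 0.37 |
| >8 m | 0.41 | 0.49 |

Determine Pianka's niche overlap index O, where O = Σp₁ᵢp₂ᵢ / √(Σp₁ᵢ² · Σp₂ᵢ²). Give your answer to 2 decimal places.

Σ p₁ᵢp₂ᵢ = 0.0016 + 0.0324 + 0.0111 + 0.2009 = 0.2460
Σp_1ᵢ² = 0.02² + 0.54² + 0.03² + 0.41² = 0.0004 + 0.2916 + 0.0009 + 0.1681 = 0.4610
Σp_2ᵢ² = 0.08² + 0.06² + 0.37² + 0.49² = 0.0064 + 0.0036 + 0.1369 + 0.2401 = 0.3870
O = 0.2460 / √(0.4610 × 0.3870) = 0.2460 / 0.42238 = 0.5824

0.58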